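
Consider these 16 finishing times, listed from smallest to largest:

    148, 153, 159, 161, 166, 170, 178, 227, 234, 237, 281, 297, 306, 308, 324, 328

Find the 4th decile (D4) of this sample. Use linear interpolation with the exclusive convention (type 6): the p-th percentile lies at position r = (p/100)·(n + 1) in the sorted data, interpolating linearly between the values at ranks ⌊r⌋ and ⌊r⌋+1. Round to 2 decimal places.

n = 16.
r = (40/100)·(16 + 1) = 6.8.
Rank 6 is 170 and rank 7 is 178.
Interpolate: 170 + 0.8·(178 − 170) = 170 + 0.8·8 = 176.4.

176.40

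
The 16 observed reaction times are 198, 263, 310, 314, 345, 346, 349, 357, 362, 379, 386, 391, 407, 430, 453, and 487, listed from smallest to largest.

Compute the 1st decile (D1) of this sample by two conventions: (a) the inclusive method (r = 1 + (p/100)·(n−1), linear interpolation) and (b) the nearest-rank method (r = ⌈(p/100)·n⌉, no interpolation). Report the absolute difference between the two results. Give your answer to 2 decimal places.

23.50

n = 16.
(a) r = 2.5; between ranks 2 (263) and 3 (310): 286.5.
(b) the nearest-rank method: rank 2 → 263.
|286.5 − 263| = 23.5.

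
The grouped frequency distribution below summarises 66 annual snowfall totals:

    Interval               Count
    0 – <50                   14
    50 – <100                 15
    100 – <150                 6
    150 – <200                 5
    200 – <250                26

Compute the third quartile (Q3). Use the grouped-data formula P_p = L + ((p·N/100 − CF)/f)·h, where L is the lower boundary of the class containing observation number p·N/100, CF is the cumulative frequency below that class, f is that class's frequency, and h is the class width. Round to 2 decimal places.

218.27

N = 66; target position k = 75/100 · 66 = 49.5.
Cumulative frequencies: 14, 29, 35, 40, 66.
Observation 49.5 falls in the class 200 – <250.
L = 200, CF = 40, f = 26, h = 50.
P75 = 200 + ((49.5 − 40)/26)·50 = 200 + 18.2692 = 218.269.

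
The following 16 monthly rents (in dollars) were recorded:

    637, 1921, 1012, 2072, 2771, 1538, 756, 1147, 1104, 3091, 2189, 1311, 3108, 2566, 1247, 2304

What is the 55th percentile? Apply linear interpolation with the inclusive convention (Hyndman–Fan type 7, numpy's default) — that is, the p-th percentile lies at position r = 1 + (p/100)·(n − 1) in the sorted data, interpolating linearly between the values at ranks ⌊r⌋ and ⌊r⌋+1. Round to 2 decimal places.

1958.75

Sorted: 637, 756, 1012, 1104, 1147, 1247, 1311, 1538, 1921, 2072, 2189, 2304, 2566, 2771, 3091, 3108.
n = 16.
r = 1 + (55/100)·(16 − 1) = 1 + 8.25 = 9.25.
Rank 9 is 1921 and rank 10 is 2072.
Interpolate: 1921 + 0.25·(2072 − 1921) = 1921 + 0.25·151 = 1958.75.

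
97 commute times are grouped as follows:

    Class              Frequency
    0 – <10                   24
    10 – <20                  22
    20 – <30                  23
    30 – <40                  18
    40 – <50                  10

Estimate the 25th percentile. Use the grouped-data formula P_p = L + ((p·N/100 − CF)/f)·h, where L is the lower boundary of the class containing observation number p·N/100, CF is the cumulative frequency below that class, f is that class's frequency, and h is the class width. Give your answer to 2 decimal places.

10.11

N = 97; target position k = 25/100 · 97 = 24.25.
Cumulative frequencies: 24, 46, 69, 87, 97.
Observation 24.25 falls in the class 10 – <20.
L = 10, CF = 24, f = 22, h = 10.
P25 = 10 + ((24.25 − 24)/22)·10 = 10 + 0.113636 = 10.1136.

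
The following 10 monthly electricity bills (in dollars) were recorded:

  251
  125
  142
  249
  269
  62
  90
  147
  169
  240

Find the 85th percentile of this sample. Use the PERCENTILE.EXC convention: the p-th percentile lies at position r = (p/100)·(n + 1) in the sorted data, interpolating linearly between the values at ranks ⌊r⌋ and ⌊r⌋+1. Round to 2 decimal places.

257.30

Sorted: 62, 90, 125, 142, 147, 169, 240, 249, 251, 269.
n = 10.
r = (85/100)·(10 + 1) = 9.35.
Rank 9 is 251 and rank 10 is 269.
Interpolate: 251 + 0.35·(269 − 251) = 251 + 0.35·18 = 257.3.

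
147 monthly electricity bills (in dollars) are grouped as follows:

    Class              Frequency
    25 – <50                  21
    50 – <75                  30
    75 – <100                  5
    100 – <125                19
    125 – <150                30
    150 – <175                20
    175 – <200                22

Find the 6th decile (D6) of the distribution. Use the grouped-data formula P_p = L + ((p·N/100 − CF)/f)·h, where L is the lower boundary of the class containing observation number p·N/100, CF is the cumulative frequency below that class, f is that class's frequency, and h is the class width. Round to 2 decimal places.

N = 147; target position k = 60/100 · 147 = 88.2.
Cumulative frequencies: 21, 51, 56, 75, 105, 125, 147.
Observation 88.2 falls in the class 125 – <150.
L = 125, CF = 75, f = 30, h = 25.
P60 = 125 + ((88.2 − 75)/30)·25 = 125 + 11 = 136.

136.00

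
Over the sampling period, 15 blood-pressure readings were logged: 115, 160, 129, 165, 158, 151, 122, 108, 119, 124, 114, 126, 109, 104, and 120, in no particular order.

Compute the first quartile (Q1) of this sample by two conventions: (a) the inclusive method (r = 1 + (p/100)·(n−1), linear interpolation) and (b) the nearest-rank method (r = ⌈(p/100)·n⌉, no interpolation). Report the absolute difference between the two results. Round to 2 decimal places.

0.50

Sorted: 104, 108, 109, 114, 115, 119, 120, 122, 124, 126, 129, 151, 158, 160, 165.
n = 15.
(a) r = 4.5; between ranks 4 (114) and 5 (115): 114.5.
(b) the nearest-rank method: rank 4 → 114.
|114.5 − 114| = 0.5.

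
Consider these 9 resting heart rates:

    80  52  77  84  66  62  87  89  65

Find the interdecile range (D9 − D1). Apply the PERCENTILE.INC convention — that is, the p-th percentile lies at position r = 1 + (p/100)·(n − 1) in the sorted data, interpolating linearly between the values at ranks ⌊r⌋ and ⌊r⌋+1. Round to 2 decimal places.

27.40

Sorted: 52, 62, 65, 66, 77, 80, 84, 87, 89.
n = 9.
P10: r = 1.8; ranks 1–2 are 52, 62; interpolating gives 60.
P90: r = 8.2; ranks 8–9 are 87, 89; interpolating gives 87.4.
Difference: 87.4 − 60 = 27.4.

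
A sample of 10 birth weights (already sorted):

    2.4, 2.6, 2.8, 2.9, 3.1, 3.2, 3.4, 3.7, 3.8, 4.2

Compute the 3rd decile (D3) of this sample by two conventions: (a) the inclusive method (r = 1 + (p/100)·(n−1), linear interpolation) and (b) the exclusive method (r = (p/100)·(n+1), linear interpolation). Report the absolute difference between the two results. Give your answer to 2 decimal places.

0.04

n = 10.
(a) r = 3.7; between ranks 3 (2.8) and 4 (2.9): 2.87.
(b) r = 3.3; between ranks 3 (2.8) and 4 (2.9): 2.83.
|2.87 − 2.83| = 0.04.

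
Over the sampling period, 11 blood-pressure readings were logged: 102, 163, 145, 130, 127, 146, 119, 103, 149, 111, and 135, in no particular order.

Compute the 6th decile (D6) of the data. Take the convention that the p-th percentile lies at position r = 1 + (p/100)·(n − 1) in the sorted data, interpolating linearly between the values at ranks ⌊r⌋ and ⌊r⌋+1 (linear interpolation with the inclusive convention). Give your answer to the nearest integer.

135

Sorted: 102, 103, 111, 119, 127, 130, 135, 145, 146, 149, 163.
n = 11.
r = 1 + (60/100)·(11 − 1) = 1 + 6 = 7.
r is an integer, so P60 is the value at rank 7: 135.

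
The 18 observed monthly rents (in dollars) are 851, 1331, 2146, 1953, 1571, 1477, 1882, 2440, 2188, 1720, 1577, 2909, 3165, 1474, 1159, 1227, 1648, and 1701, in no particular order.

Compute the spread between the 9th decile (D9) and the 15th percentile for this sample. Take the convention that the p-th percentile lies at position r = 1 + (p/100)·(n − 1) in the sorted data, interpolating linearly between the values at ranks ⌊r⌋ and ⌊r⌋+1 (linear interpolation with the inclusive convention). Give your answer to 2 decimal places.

1296.50

Sorted: 851, 1159, 1227, 1331, 1474, 1477, 1571, 1577, 1648, 1701, 1720, 1882, 1953, 2146, 2188, 2440, 2909, 3165.
n = 18.
P15: r = 3.55; ranks 3–4 are 1227, 1331; interpolating gives 1284.2.
P90: r = 16.3; ranks 16–17 are 2440, 2909; interpolating gives 2580.7.
Difference: 2580.7 − 1284.2 = 1296.5.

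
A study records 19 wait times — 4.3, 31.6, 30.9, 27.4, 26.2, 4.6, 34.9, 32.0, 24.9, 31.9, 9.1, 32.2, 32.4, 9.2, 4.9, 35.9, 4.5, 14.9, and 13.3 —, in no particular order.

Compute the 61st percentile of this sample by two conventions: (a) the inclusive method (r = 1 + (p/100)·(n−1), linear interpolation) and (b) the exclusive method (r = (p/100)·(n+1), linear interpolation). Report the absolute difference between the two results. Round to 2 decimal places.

Sorted: 4.3, 4.5, 4.6, 4.9, 9.1, 9.2, 13.3, 14.9, 24.9, 26.2, 27.4, 30.9, 31.6, 31.9, 32.0, 32.2, 32.4, 34.9, 35.9.
n = 19.
(a) r = 11.98; between ranks 11 (27.4) and 12 (30.9): 30.83.
(b) r = 12.2; between ranks 12 (30.9) and 13 (31.6): 31.04.
|30.83 − 31.04| = 0.21.

0.21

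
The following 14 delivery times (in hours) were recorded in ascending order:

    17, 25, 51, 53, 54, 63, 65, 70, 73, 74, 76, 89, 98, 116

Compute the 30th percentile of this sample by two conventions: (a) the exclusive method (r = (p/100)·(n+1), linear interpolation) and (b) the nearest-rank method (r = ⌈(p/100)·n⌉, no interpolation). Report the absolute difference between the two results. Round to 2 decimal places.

0.50

n = 14.
(a) r = 4.5; between ranks 4 (53) and 5 (54): 53.5.
(b) the nearest-rank method: rank 5 → 54.
|53.5 − 54| = 0.5.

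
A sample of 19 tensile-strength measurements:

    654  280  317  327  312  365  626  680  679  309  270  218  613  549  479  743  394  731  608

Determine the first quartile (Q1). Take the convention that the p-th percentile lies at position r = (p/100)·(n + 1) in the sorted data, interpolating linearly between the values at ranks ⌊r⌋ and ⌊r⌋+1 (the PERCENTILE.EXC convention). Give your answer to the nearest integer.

312

Sorted: 218, 270, 280, 309, 312, 317, 327, 365, 394, 479, 549, 608, 613, 626, 654, 679, 680, 731, 743.
n = 19.
r = (25/100)·(19 + 1) = 5.
r is an integer, so P25 is the value at rank 5: 312.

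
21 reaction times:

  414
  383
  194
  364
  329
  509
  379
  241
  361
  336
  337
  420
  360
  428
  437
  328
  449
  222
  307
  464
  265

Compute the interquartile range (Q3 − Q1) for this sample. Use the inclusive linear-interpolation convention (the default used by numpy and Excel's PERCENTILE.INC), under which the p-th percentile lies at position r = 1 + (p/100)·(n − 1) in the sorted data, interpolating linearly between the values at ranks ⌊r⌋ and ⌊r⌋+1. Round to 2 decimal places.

92.00

Sorted: 194, 222, 241, 265, 307, 328, 329, 336, 337, 360, 361, 364, 379, 383, 414, 420, 428, 437, 449, 464, 509.
n = 21.
P25: r = 6 (integer) → 328.
P75: r = 16 (integer) → 420.
Difference: 420 − 328 = 92.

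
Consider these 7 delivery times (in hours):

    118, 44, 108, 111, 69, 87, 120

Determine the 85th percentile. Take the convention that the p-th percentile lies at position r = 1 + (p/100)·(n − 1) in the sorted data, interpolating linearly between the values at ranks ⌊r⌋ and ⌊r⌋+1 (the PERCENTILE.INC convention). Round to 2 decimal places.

118.20

Sorted: 44, 69, 87, 108, 111, 118, 120.
n = 7.
r = 1 + (85/100)·(7 − 1) = 1 + 5.1 = 6.1.
Rank 6 is 118 and rank 7 is 120.
Interpolate: 118 + 0.1·(120 − 118) = 118 + 0.1·2 = 118.2.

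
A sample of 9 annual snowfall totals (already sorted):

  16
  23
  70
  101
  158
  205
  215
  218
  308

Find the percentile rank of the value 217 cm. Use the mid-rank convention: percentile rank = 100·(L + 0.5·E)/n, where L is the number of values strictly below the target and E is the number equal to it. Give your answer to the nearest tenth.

77.8

Count below 217: L = 7; count equal: E = 0; n = 9.
Percentile rank = 100·(7 + 0.5·0)/9 = 100·7/9 = 77.78.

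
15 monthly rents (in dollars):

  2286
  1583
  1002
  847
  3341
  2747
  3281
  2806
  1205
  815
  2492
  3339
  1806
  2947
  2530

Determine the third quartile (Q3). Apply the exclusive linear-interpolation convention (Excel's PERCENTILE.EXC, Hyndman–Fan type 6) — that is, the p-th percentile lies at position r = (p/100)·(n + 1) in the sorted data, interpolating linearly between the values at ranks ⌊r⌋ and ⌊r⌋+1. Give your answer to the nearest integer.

2947

Sorted: 815, 847, 1002, 1205, 1583, 1806, 2286, 2492, 2530, 2747, 2806, 2947, 3281, 3339, 3341.
n = 15.
r = (75/100)·(15 + 1) = 12.
r is an integer, so P75 is the value at rank 12: 2947.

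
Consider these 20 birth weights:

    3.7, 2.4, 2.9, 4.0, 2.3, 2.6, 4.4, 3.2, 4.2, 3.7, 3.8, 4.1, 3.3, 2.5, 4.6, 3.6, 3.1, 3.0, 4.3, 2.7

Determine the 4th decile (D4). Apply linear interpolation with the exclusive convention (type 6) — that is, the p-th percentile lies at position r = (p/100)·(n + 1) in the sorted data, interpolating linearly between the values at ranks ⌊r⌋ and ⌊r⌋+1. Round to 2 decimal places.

Sorted: 2.3, 2.4, 2.5, 2.6, 2.7, 2.9, 3.0, 3.1, 3.2, 3.3, 3.6, 3.7, 3.7, 3.8, 4.0, 4.1, 4.2, 4.3, 4.4, 4.6.
n = 20.
r = (40/100)·(20 + 1) = 8.4.
Rank 8 is 3.1 and rank 9 is 3.2.
Interpolate: 3.1 + 0.4·(3.2 − 3.1) = 3.1 + 0.4·0.1 = 3.14.

3.14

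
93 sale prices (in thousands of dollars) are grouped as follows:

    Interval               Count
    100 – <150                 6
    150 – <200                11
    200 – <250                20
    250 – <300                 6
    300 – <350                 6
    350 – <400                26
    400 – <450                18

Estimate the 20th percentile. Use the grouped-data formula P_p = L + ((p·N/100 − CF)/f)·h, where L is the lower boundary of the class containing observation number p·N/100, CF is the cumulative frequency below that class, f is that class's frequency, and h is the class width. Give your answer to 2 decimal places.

N = 93; target position k = 20/100 · 93 = 18.6.
Cumulative frequencies: 6, 17, 37, 43, 49, 75, 93.
Observation 18.6 falls in the class 200 – <250.
L = 200, CF = 17, f = 20, h = 50.
P20 = 200 + ((18.6 − 17)/20)·50 = 200 + 4 = 204.

204.00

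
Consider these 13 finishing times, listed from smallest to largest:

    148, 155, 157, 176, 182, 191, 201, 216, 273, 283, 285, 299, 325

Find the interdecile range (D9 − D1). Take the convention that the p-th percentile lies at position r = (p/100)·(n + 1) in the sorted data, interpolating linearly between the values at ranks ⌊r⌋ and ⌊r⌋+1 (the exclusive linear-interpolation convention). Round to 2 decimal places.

163.80

n = 13.
P10: r = 1.4; ranks 1–2 are 148, 155; interpolating gives 150.8.
P90: r = 12.6; ranks 12–13 are 299, 325; interpolating gives 314.6.
Difference: 314.6 − 150.8 = 163.8.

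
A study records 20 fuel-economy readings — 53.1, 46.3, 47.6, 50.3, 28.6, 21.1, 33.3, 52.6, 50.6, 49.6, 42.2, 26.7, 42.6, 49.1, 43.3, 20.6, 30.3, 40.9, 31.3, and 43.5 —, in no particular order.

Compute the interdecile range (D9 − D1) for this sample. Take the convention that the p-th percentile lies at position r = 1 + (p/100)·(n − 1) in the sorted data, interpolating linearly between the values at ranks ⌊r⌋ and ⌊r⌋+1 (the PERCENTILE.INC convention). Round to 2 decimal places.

24.66

Sorted: 20.6, 21.1, 26.7, 28.6, 30.3, 31.3, 33.3, 40.9, 42.2, 42.6, 43.3, 43.5, 46.3, 47.6, 49.1, 49.6, 50.3, 50.6, 52.6, 53.1.
n = 20.
P10: r = 2.9; ranks 2–3 are 21.1, 26.7; interpolating gives 26.14.
P90: r = 18.1; ranks 18–19 are 50.6, 52.6; interpolating gives 50.8.
Difference: 50.8 − 26.14 = 24.66.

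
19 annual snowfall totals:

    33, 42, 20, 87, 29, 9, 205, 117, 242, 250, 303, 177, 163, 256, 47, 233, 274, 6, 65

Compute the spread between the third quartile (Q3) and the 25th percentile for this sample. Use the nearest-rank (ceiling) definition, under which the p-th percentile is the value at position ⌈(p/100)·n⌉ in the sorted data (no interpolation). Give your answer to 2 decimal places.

209.00

Sorted: 6, 9, 20, 29, 33, 42, 47, 65, 87, 117, 163, 177, 205, 233, 242, 250, 256, 274, 303.
n = 19.
P25: rank ⌈25/100·19⌉ = 5 → 33.
P75: rank ⌈75/100·19⌉ = 15 → 242.
Difference: 242 − 33 = 209.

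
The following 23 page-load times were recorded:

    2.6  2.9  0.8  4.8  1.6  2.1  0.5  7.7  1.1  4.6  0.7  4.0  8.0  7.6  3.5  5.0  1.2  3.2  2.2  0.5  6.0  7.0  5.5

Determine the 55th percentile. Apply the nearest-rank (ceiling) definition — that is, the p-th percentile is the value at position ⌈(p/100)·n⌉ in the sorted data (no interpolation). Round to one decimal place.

Sorted: 0.5, 0.5, 0.7, 0.8, 1.1, 1.2, 1.6, 2.1, 2.2, 2.6, 2.9, 3.2, 3.5, 4.0, 4.6, 4.8, 5.0, 5.5, 6.0, 7.0, 7.6, 7.7, 8.0.
n = 23.
Position = ⌈55/100 · 23⌉ = ⌈12.65⌉ = 13.
The value at rank 13 is 3.5.

3.5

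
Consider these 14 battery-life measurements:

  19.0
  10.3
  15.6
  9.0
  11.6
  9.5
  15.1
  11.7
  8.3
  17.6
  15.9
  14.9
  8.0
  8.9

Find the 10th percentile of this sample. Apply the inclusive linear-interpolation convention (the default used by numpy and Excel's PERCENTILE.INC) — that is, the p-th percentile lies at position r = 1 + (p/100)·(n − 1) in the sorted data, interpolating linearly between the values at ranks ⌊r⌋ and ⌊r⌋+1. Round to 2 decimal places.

Sorted: 8.0, 8.3, 8.9, 9.0, 9.5, 10.3, 11.6, 11.7, 14.9, 15.1, 15.6, 15.9, 17.6, 19.0.
n = 14.
r = 1 + (10/100)·(14 − 1) = 1 + 1.3 = 2.3.
Rank 2 is 8.3 and rank 3 is 8.9.
Interpolate: 8.3 + 0.3·(8.9 − 8.3) = 8.3 + 0.3·0.6 = 8.48.

8.48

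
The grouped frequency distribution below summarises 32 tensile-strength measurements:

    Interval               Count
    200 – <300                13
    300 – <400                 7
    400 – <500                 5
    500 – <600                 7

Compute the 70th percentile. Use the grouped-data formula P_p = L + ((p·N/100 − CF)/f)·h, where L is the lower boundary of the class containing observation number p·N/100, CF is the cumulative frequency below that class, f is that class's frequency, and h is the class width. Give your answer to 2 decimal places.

N = 32; target position k = 70/100 · 32 = 22.4.
Cumulative frequencies: 13, 20, 25, 32.
Observation 22.4 falls in the class 400 – <500.
L = 400, CF = 20, f = 5, h = 100.
P70 = 400 + ((22.4 − 20)/5)·100 = 400 + 48 = 448.

448.00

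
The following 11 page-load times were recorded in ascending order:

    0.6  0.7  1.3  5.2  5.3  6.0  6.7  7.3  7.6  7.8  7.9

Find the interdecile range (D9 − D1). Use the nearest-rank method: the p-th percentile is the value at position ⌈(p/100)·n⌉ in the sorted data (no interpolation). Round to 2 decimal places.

n = 11.
P10: rank ⌈10/100·11⌉ = 2 → 0.7.
P90: rank ⌈90/100·11⌉ = 10 → 7.8.
Difference: 7.8 − 0.7 = 7.1.

7.10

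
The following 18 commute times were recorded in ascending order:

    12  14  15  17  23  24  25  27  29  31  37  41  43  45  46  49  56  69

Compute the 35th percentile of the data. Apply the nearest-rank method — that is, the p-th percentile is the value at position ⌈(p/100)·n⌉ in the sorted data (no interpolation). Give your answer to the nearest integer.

n = 18.
Position = ⌈35/100 · 18⌉ = ⌈6.3⌉ = 7.
The value at rank 7 is 25.

25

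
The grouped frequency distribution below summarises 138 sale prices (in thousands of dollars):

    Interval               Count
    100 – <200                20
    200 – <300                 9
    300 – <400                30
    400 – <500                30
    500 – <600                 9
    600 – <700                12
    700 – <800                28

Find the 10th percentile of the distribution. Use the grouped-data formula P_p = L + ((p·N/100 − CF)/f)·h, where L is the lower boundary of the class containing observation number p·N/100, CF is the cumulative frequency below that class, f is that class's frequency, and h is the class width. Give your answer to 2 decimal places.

169.00

N = 138; target position k = 10/100 · 138 = 13.8.
Cumulative frequencies: 20, 29, 59, 89, 98, 110, 138.
Observation 13.8 falls in the class 100 – <200.
L = 100, CF = 0, f = 20, h = 100.
P10 = 100 + ((13.8 − 0)/20)·100 = 100 + 69 = 169.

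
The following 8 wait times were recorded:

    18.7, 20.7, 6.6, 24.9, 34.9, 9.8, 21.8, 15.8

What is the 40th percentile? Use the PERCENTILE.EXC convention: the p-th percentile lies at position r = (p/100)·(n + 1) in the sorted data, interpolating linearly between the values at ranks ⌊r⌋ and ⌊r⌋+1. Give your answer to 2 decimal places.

Sorted: 6.6, 9.8, 15.8, 18.7, 20.7, 21.8, 24.9, 34.9.
n = 8.
r = (40/100)·(8 + 1) = 3.6.
Rank 3 is 15.8 and rank 4 is 18.7.
Interpolate: 15.8 + 0.6·(18.7 − 15.8) = 15.8 + 0.6·2.9 = 17.54.

17.54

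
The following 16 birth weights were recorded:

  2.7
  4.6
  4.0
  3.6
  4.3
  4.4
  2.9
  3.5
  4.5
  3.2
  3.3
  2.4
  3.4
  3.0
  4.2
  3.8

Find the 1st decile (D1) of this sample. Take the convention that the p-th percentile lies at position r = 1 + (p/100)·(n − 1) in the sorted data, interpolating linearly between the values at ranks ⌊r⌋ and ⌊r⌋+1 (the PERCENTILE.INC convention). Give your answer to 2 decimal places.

2.80

Sorted: 2.4, 2.7, 2.9, 3.0, 3.2, 3.3, 3.4, 3.5, 3.6, 3.8, 4.0, 4.2, 4.3, 4.4, 4.5, 4.6.
n = 16.
r = 1 + (10/100)·(16 − 1) = 1 + 1.5 = 2.5.
Rank 2 is 2.7 and rank 3 is 2.9.
Interpolate: 2.7 + 0.5·(2.9 − 2.7) = 2.7 + 0.5·0.2 = 2.8.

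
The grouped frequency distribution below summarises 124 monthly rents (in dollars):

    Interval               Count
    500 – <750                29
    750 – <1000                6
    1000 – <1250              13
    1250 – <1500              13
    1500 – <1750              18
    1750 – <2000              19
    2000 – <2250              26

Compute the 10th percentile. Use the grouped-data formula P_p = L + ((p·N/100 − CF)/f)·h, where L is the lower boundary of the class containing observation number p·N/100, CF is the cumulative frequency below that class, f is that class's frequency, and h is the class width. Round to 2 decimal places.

N = 124; target position k = 10/100 · 124 = 12.4.
Cumulative frequencies: 29, 35, 48, 61, 79, 98, 124.
Observation 12.4 falls in the class 500 – <750.
L = 500, CF = 0, f = 29, h = 250.
P10 = 500 + ((12.4 − 0)/29)·250 = 500 + 106.897 = 606.897.

606.90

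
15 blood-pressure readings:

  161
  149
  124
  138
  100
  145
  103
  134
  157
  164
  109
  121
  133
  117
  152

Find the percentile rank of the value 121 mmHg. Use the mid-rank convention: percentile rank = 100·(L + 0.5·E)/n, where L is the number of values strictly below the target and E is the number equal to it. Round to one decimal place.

30.0

Sorted: 100, 103, 109, 117, 121, 124, 133, 134, 138, 145, 149, 152, 157, 161, 164.
Count below 121: L = 4; count equal: E = 1; n = 15.
Percentile rank = 100·(4 + 0.5·1)/15 = 100·4.5/15 = 30.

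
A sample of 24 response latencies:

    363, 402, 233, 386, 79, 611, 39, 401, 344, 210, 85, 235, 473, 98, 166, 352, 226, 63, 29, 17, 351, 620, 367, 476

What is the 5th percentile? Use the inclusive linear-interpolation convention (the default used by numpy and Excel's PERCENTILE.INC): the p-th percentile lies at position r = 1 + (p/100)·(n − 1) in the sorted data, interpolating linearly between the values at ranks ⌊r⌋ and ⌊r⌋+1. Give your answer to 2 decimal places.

Sorted: 17, 29, 39, 63, 79, 85, 98, 166, 210, 226, 233, 235, 344, 351, 352, 363, 367, 386, 401, 402, 473, 476, 611, 620.
n = 24.
r = 1 + (5/100)·(24 − 1) = 1 + 1.15 = 2.15.
Rank 2 is 29 and rank 3 is 39.
Interpolate: 29 + 0.15·(39 − 29) = 29 + 0.15·10 = 30.5.

30.50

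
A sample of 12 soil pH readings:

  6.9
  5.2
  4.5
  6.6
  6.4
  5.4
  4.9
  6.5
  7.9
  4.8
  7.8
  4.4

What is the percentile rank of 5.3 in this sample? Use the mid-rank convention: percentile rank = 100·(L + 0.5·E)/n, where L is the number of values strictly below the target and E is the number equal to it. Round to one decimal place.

Sorted: 4.4, 4.5, 4.8, 4.9, 5.2, 5.4, 6.4, 6.5, 6.6, 6.9, 7.8, 7.9.
Count below 5.3: L = 5; count equal: E = 0; n = 12.
Percentile rank = 100·(5 + 0.5·0)/12 = 100·5/12 = 41.67.

41.7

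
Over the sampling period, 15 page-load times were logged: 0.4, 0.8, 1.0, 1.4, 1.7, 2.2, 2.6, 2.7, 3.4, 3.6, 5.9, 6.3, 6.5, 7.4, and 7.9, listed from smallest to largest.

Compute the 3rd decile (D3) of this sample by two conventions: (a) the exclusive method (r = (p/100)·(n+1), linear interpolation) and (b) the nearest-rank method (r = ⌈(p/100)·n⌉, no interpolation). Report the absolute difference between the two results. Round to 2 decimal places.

0.06

n = 15.
(a) r = 4.8; between ranks 4 (1.4) and 5 (1.7): 1.64.
(b) the nearest-rank method: rank 5 → 1.7.
|1.64 − 1.7| = 0.06.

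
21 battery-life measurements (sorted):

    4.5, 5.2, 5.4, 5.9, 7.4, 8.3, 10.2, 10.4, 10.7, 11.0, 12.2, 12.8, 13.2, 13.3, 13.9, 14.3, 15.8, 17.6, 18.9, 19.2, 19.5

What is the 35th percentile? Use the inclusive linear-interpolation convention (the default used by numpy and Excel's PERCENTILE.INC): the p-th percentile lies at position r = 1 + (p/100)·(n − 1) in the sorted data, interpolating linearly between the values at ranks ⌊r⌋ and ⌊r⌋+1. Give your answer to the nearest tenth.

10.4

n = 21.
r = 1 + (35/100)·(21 − 1) = 1 + 7 = 8.
r is an integer, so P35 is the value at rank 8: 10.4.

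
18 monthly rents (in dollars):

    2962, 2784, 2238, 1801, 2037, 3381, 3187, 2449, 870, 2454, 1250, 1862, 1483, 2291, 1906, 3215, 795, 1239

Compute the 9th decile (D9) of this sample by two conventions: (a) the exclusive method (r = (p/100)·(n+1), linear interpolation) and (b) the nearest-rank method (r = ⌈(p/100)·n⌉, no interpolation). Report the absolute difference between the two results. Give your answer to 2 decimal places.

Sorted: 795, 870, 1239, 1250, 1483, 1801, 1862, 1906, 2037, 2238, 2291, 2449, 2454, 2784, 2962, 3187, 3215, 3381.
n = 18.
(a) r = 17.1; between ranks 17 (3215) and 18 (3381): 3231.6.
(b) the nearest-rank method: rank 17 → 3215.
|3231.6 − 3215| = 16.6.

16.60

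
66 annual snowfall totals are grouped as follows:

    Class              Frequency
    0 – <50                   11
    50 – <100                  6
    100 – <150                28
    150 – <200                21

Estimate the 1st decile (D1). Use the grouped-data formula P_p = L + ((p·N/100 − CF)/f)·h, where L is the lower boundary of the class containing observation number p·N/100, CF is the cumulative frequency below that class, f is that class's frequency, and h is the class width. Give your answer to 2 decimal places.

30.00

N = 66; target position k = 10/100 · 66 = 6.6.
Cumulative frequencies: 11, 17, 45, 66.
Observation 6.6 falls in the class 0 – <50.
L = 0, CF = 0, f = 11, h = 50.
P10 = 0 + ((6.6 − 0)/11)·50 = 0 + 30 = 30.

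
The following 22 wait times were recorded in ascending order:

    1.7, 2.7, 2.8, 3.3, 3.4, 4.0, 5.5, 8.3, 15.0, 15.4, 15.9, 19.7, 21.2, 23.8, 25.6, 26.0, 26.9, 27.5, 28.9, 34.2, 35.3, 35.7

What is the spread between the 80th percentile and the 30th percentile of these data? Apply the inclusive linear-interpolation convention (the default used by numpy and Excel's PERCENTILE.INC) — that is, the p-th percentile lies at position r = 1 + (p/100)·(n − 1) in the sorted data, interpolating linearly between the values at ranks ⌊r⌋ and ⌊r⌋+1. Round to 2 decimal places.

21.04

n = 22.
P30: r = 7.3; ranks 7–8 are 5.5, 8.3; interpolating gives 6.34.
P80: r = 17.8; ranks 17–18 are 26.9, 27.5; interpolating gives 27.38.
Difference: 27.38 − 6.34 = 21.04.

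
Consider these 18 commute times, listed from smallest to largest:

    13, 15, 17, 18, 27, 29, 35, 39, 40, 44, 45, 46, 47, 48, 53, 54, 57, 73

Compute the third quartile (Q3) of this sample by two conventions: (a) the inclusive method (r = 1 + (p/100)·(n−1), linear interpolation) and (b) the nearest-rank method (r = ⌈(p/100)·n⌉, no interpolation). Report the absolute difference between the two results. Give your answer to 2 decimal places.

0.25

n = 18.
(a) r = 13.75; between ranks 13 (47) and 14 (48): 47.75.
(b) the nearest-rank method: rank 14 → 48.
|47.75 − 48| = 0.25.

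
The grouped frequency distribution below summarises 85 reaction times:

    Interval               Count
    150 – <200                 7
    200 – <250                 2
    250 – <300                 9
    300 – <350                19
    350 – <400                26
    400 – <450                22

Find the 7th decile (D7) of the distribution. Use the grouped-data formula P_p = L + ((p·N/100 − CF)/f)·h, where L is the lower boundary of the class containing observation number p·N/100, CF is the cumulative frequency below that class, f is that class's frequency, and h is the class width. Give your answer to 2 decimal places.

393.27

N = 85; target position k = 70/100 · 85 = 59.5.
Cumulative frequencies: 7, 9, 18, 37, 63, 85.
Observation 59.5 falls in the class 350 – <400.
L = 350, CF = 37, f = 26, h = 50.
P70 = 350 + ((59.5 − 37)/26)·50 = 350 + 43.2692 = 393.269.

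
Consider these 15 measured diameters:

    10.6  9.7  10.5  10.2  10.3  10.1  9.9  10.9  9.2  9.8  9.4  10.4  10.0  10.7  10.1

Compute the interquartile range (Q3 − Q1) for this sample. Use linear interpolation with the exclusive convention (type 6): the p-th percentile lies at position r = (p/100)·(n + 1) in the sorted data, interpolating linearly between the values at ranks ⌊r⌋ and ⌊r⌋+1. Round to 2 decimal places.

Sorted: 9.2, 9.4, 9.7, 9.8, 9.9, 10.0, 10.1, 10.1, 10.2, 10.3, 10.4, 10.5, 10.6, 10.7, 10.9.
n = 15.
P25: r = 4 (integer) → 9.8.
P75: r = 12 (integer) → 10.5.
Difference: 10.5 − 9.8 = 0.7.

0.70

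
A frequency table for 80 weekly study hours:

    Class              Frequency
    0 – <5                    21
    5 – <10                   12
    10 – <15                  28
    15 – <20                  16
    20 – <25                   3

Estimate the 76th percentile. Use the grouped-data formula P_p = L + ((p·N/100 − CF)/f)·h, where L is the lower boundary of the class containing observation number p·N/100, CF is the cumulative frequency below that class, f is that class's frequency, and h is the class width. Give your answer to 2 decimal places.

N = 80; target position k = 76/100 · 80 = 60.8.
Cumulative frequencies: 21, 33, 61, 77, 80.
Observation 60.8 falls in the class 10 – <15.
L = 10, CF = 33, f = 28, h = 5.
P76 = 10 + ((60.8 − 33)/28)·5 = 10 + 4.96429 = 14.9643.

14.96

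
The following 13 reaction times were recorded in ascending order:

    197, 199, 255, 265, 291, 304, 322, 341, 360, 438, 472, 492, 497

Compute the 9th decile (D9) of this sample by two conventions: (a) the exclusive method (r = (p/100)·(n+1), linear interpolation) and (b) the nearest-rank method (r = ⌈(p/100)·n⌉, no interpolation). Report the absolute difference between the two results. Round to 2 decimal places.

3.00

n = 13.
(a) r = 12.6; between ranks 12 (492) and 13 (497): 495.
(b) the nearest-rank method: rank 12 → 492.
|495 − 492| = 3.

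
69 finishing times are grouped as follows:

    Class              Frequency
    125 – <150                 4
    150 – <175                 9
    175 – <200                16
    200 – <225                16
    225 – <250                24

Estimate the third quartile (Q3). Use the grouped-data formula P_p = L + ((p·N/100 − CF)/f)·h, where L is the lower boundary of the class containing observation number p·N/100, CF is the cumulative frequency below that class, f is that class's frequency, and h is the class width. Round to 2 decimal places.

N = 69; target position k = 75/100 · 69 = 51.75.
Cumulative frequencies: 4, 13, 29, 45, 69.
Observation 51.75 falls in the class 225 – <250.
L = 225, CF = 45, f = 24, h = 25.
P75 = 225 + ((51.75 − 45)/24)·25 = 225 + 7.03125 = 232.031.

232.03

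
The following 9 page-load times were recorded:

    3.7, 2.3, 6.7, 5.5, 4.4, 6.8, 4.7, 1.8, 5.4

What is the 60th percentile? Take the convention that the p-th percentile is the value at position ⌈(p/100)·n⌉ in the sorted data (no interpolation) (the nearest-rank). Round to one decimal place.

Sorted: 1.8, 2.3, 3.7, 4.4, 4.7, 5.4, 5.5, 6.7, 6.8.
n = 9.
Position = ⌈60/100 · 9⌉ = ⌈5.4⌉ = 6.
The value at rank 6 is 5.4.

5.4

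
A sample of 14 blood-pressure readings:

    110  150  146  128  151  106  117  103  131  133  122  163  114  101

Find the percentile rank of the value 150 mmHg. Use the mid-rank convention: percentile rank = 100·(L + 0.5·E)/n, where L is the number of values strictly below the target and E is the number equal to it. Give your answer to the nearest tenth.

82.1

Sorted: 101, 103, 106, 110, 114, 117, 122, 128, 131, 133, 146, 150, 151, 163.
Count below 150: L = 11; count equal: E = 1; n = 14.
Percentile rank = 100·(11 + 0.5·1)/14 = 100·11.5/14 = 82.14.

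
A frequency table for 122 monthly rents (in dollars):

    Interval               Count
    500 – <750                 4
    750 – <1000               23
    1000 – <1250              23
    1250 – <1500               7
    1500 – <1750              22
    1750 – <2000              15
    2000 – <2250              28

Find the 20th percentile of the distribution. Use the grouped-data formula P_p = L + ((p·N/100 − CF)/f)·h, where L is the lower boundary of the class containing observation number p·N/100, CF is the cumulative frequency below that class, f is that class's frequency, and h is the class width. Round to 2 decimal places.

971.74

N = 122; target position k = 20/100 · 122 = 24.4.
Cumulative frequencies: 4, 27, 50, 57, 79, 94, 122.
Observation 24.4 falls in the class 750 – <1000.
L = 750, CF = 4, f = 23, h = 250.
P20 = 750 + ((24.4 − 4)/23)·250 = 750 + 221.739 = 971.739.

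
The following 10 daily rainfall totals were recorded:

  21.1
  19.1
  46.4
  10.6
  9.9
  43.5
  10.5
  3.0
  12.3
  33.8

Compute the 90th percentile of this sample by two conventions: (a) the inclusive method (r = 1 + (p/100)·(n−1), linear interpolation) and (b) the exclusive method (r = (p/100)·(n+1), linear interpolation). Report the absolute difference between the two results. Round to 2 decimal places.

2.32

Sorted: 3.0, 9.9, 10.5, 10.6, 12.3, 19.1, 21.1, 33.8, 43.5, 46.4.
n = 10.
(a) r = 9.1; between ranks 9 (43.5) and 10 (46.4): 43.79.
(b) r = 9.9; between ranks 9 (43.5) and 10 (46.4): 46.11.
|43.79 − 46.11| = 2.32.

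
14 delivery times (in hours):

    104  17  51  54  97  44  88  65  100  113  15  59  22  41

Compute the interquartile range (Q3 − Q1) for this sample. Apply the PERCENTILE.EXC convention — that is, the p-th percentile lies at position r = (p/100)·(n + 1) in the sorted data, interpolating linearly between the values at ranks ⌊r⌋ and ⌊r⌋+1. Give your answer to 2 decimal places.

61.50

Sorted: 15, 17, 22, 41, 44, 51, 54, 59, 65, 88, 97, 100, 104, 113.
n = 14.
P25: r = 3.75; ranks 3–4 are 22, 41; interpolating gives 36.25.
P75: r = 11.25; ranks 11–12 are 97, 100; interpolating gives 97.75.
Difference: 97.75 − 36.25 = 61.5.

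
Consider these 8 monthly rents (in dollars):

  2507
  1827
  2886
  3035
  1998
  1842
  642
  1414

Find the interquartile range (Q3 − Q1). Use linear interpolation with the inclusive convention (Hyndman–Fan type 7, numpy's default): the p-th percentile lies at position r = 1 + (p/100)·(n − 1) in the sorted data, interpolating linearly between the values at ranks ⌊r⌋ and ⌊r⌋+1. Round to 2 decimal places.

Sorted: 642, 1414, 1827, 1842, 1998, 2507, 2886, 3035.
n = 8.
P25: r = 2.75; ranks 2–3 are 1414, 1827; interpolating gives 1723.75.
P75: r = 6.25; ranks 6–7 are 2507, 2886; interpolating gives 2601.75.
Difference: 2601.75 − 1723.75 = 878.

878.00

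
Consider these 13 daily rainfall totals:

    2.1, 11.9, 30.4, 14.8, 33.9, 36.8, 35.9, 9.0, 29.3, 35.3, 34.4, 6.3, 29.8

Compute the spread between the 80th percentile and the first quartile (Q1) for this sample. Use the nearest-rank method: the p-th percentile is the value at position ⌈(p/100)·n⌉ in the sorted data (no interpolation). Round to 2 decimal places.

23.40

Sorted: 2.1, 6.3, 9.0, 11.9, 14.8, 29.3, 29.8, 30.4, 33.9, 34.4, 35.3, 35.9, 36.8.
n = 13.
P25: rank ⌈25/100·13⌉ = 4 → 11.9.
P80: rank ⌈80/100·13⌉ = 11 → 35.3.
Difference: 35.3 − 11.9 = 23.4.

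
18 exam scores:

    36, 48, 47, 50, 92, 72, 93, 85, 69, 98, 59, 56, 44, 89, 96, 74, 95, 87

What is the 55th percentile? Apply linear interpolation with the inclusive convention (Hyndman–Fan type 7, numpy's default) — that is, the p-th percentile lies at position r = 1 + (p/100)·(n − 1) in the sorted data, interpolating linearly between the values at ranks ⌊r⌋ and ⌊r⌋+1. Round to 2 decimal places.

77.85

Sorted: 36, 44, 47, 48, 50, 56, 59, 69, 72, 74, 85, 87, 89, 92, 93, 95, 96, 98.
n = 18.
r = 1 + (55/100)·(18 − 1) = 1 + 9.35 = 10.35.
Rank 10 is 74 and rank 11 is 85.
Interpolate: 74 + 0.35·(85 − 74) = 74 + 0.35·11 = 77.85.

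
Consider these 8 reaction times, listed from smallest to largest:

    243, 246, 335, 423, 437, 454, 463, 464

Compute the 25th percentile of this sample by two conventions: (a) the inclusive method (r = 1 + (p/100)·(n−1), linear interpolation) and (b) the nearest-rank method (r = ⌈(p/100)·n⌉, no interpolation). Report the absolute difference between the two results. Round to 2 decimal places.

66.75

n = 8.
(a) r = 2.75; between ranks 2 (246) and 3 (335): 312.75.
(b) the nearest-rank method: rank 2 → 246.
|312.75 − 246| = 66.75.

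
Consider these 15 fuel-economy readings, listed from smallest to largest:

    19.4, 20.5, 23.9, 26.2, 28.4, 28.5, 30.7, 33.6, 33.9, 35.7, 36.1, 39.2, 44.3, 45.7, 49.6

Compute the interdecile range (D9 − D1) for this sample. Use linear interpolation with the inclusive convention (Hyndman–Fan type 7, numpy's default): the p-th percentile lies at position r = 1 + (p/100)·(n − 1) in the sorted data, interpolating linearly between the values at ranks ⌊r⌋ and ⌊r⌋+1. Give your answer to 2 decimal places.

23.28

n = 15.
P10: r = 2.4; ranks 2–3 are 20.5, 23.9; interpolating gives 21.86.
P90: r = 13.6; ranks 13–14 are 44.3, 45.7; interpolating gives 45.14.
Difference: 45.14 − 21.86 = 23.28.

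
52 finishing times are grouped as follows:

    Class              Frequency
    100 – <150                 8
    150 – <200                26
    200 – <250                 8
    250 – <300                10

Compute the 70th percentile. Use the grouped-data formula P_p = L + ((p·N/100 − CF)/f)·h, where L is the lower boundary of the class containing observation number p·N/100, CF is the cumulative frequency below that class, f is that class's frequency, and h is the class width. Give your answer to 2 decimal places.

N = 52; target position k = 70/100 · 52 = 36.4.
Cumulative frequencies: 8, 34, 42, 52.
Observation 36.4 falls in the class 200 – <250.
L = 200, CF = 34, f = 8, h = 50.
P70 = 200 + ((36.4 − 34)/8)·50 = 200 + 15 = 215.

215.00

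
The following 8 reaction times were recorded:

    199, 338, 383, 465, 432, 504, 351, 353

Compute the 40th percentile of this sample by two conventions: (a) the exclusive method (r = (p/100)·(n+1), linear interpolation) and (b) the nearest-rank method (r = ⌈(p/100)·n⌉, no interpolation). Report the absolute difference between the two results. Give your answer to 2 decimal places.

Sorted: 199, 338, 351, 353, 383, 432, 465, 504.
n = 8.
(a) r = 3.6; between ranks 3 (351) and 4 (353): 352.2.
(b) the nearest-rank method: rank 4 → 353.
|352.2 − 353| = 0.8.

0.80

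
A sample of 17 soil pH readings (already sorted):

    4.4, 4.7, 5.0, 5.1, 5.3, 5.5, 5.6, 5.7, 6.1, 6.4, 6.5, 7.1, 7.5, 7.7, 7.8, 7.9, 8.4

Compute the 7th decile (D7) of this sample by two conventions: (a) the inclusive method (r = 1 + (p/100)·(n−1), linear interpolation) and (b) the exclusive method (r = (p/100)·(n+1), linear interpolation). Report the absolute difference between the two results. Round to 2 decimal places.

0.16

n = 17.
(a) r = 12.2; between ranks 12 (7.1) and 13 (7.5): 7.18.
(b) r = 12.6; between ranks 12 (7.1) and 13 (7.5): 7.34.
|7.18 − 7.34| = 0.16.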